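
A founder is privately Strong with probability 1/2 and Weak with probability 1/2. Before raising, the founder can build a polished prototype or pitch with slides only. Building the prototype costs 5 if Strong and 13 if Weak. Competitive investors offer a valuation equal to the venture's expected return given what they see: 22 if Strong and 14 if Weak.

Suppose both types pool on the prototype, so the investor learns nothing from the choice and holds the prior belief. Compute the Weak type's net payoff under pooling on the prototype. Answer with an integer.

Pooled valuation = 1/2·22 + 1/2·14 = 18.
Weak pays cost 13 for the prototype, so net payoff = 18 − 13 = 5.

5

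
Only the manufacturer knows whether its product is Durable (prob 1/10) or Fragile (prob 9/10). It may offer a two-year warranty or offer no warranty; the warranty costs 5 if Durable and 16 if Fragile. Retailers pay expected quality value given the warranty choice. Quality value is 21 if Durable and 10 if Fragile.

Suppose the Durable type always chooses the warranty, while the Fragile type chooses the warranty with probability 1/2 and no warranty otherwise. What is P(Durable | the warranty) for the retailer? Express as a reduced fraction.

P(the warranty) = (1/10)·1 + (9/10)·(1/2) = 11/20.
By Bayes' rule, P(Durable | the warranty) = (1/10) / (11/20) = 2/11.

2/11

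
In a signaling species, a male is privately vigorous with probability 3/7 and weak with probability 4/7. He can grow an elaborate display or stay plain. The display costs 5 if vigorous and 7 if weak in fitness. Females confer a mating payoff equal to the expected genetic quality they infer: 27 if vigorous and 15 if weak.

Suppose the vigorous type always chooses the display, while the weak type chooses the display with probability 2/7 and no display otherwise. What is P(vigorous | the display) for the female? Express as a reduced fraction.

P(the display) = (3/7)·1 + (4/7)·(2/7) = 29/49.
By Bayes' rule, P(vigorous | the display) = (3/7) / (29/49) = 21/29.

21/29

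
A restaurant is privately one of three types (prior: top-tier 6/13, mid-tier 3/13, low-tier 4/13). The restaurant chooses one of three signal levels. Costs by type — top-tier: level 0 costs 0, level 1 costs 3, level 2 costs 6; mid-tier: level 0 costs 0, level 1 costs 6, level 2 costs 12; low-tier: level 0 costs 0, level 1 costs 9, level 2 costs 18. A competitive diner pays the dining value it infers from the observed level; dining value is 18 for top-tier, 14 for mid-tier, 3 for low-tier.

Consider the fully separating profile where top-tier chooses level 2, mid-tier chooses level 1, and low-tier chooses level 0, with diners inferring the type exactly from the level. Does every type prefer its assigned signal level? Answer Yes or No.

No

Separating price premiums: level 2 → 18, level 1 → 14, level 0 → 3.
top-tier (assigned level 2): level 0: 3 − 0 = 3; level 1: 14 − 3 = 11; level 2: 18 − 6 = 12. top-tier stays.
mid-tier (assigned level 1): level 0: 3 − 0 = 3; level 1: 14 − 6 = 8; level 2: 18 − 12 = 6. mid-tier stays.
low-tier (assigned level 0): level 0: 3 − 0 = 3; level 1: 14 − 9 = 5; level 2: 18 − 18 = 0. low-tier prefers level 1.
At least one type deviates; the separating profile fails.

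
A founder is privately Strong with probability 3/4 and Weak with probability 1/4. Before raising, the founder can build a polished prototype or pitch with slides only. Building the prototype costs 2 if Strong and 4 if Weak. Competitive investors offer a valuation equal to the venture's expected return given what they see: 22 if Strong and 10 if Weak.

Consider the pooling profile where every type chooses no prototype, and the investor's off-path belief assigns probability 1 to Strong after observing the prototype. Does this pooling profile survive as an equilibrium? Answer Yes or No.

No

On path, the investor holds the prior and pays 3/4·22 + 1/4·10 = 19. Off path (the prototype), believing Strong, it pays 22.
Strong: no prototype nets 19; the prototype nets 22 − 2 = 20. Strong would deviate.
Weak: no prototype nets 19; the prototype nets 22 − 4 = 18. Weak stays.
A type deviates, so pooling fails.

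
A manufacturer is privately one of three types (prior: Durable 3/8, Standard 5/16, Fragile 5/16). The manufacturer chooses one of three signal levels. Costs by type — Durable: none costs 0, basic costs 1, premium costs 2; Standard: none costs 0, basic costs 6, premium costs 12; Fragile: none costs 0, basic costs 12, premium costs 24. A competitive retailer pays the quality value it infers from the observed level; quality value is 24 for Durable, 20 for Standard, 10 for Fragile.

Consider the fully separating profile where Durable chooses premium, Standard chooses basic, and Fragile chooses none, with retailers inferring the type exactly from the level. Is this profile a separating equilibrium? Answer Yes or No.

Yes

Separating prices: premium → 24, basic → 20, none → 10.
Durable (assigned premium): none: 10 − 0 = 10; basic: 20 − 1 = 19; premium: 24 − 2 = 22. Durable stays.
Standard (assigned basic): none: 10 − 0 = 10; basic: 20 − 6 = 14; premium: 24 − 12 = 12. Standard stays.
Fragile (assigned none): none: 10 − 0 = 10; basic: 20 − 12 = 8; premium: 24 − 24 = 0. Fragile stays.
Every type prefers its assigned level; separation holds.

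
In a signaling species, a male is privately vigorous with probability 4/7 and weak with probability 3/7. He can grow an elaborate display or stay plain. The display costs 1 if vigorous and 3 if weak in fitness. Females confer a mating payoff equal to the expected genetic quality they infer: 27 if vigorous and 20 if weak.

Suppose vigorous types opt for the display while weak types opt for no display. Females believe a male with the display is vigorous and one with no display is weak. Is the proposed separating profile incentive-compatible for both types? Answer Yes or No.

Under these beliefs, the display earns mating payoff 27 and no display earns mating payoff 20.
vigorous: the display nets 27 − 1 = 26; no display nets 20. vigorous prefers the display.
weak: the display nets 27 − 3 = 24; no display nets 20. weak would deviate to the display.
weak has a profitable deviation, so the profile is not an equilibrium.

No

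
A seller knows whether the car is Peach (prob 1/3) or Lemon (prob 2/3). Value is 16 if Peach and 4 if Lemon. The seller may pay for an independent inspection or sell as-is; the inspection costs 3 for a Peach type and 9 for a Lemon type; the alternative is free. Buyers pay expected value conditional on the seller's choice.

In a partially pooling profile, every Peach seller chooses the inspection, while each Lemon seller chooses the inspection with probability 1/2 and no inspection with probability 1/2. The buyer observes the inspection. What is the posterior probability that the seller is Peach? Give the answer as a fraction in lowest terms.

P(the inspection) = (1/3)·1 + (2/3)·(1/2) = 2/3.
By Bayes' rule, P(Peach | the inspection) = (1/3) / (2/3) = 1/2.

1/2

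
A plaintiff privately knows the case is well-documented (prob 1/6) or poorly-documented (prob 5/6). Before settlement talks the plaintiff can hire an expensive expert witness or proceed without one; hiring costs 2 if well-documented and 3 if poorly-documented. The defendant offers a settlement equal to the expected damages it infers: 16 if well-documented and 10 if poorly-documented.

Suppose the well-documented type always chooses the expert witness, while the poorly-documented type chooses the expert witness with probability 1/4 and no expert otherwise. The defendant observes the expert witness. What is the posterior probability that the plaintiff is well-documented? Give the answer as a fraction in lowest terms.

P(the expert witness) = (1/6)·1 + (5/6)·(1/4) = 3/8.
By Bayes' rule, P(well-documented | the expert witness) = (1/6) / (3/8) = 4/9.

4/9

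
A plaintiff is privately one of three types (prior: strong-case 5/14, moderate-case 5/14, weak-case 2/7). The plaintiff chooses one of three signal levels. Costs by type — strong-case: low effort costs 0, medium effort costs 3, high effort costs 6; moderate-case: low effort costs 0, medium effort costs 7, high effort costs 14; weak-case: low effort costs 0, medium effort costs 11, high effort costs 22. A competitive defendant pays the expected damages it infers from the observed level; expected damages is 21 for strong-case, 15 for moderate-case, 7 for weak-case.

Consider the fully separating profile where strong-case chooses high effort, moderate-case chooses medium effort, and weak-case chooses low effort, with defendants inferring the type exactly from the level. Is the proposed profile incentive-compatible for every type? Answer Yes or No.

Separating settlements: high effort → 21, medium effort → 15, low effort → 7.
strong-case (assigned high effort): low effort: 7 − 0 = 7; medium effort: 15 − 3 = 12; high effort: 21 − 6 = 15. strong-case stays.
moderate-case (assigned medium effort): low effort: 7 − 0 = 7; medium effort: 15 − 7 = 8; high effort: 21 − 14 = 7. moderate-case stays.
weak-case (assigned low effort): low effort: 7 − 0 = 7; medium effort: 15 − 11 = 4; high effort: 21 − 22 = -1. weak-case stays.
Every type prefers its assigned level; separation holds.

Yes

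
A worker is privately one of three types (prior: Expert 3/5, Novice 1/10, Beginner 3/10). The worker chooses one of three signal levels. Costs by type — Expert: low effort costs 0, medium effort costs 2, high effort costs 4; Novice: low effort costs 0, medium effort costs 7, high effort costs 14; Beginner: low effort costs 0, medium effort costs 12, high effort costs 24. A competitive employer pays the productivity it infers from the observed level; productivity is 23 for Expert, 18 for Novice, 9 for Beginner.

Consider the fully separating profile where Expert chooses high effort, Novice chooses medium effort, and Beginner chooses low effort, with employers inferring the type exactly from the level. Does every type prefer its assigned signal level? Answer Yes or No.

Yes

Separating wages: high effort → 23, medium effort → 18, low effort → 9.
Expert (assigned high effort): low effort: 9 − 0 = 9; medium effort: 18 − 2 = 16; high effort: 23 − 4 = 19. Expert stays.
Novice (assigned medium effort): low effort: 9 − 0 = 9; medium effort: 18 − 7 = 11; high effort: 23 − 14 = 9. Novice stays.
Beginner (assigned low effort): low effort: 9 − 0 = 9; medium effort: 18 − 12 = 6; high effort: 23 − 24 = -1. Beginner stays.
Every type prefers its assigned level; separation holds.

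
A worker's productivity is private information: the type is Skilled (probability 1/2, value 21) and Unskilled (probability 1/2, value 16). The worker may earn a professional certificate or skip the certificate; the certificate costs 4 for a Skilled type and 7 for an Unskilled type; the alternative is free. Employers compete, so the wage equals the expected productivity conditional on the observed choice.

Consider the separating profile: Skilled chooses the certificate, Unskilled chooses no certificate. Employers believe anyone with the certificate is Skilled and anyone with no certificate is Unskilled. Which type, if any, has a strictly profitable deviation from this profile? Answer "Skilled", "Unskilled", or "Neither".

The certificate pays 21; no certificate pays 16.
Skilled: assigned the certificate, nets 21 − 4 = 17; deviating to no certificate nets 16.
Unskilled: assigned no certificate, nets 16; deviating to the certificate nets 21 − 7 = 14.
Both types strictly prefer their assigned action; no profitable deviation.

Neither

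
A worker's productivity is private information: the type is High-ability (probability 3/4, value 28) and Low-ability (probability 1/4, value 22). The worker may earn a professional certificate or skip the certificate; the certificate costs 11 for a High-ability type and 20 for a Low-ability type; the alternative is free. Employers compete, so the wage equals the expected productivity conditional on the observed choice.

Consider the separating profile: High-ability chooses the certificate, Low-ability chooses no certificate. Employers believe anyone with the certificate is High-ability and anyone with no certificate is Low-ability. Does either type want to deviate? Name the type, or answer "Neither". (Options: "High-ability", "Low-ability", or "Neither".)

The certificate pays 28; no certificate pays 22.
High-ability: assigned the certificate, nets 28 − 11 = 17; deviating to no certificate nets 22.
Low-ability: assigned no certificate, nets 22; deviating to the certificate nets 28 − 20 = 8.
The High-ability type gains 5 by deviating.

High-ability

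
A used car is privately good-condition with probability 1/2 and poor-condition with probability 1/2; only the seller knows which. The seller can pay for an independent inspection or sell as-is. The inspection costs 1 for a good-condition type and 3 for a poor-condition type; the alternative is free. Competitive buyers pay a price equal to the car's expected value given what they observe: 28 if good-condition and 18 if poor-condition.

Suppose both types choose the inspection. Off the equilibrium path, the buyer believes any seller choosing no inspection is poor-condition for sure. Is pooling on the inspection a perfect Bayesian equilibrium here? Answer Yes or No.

Yes

On path, the buyer holds the prior and pays 1/2·28 + 1/2·18 = 23. Off path (no inspection), believing poor-condition, it pays 18.
good-condition: the inspection nets 23 − 1 = 22; no inspection nets 18. good-condition stays.
poor-condition: the inspection nets 23 − 3 = 20; no inspection nets 18. poor-condition stays.
No type deviates, so pooling is sustained.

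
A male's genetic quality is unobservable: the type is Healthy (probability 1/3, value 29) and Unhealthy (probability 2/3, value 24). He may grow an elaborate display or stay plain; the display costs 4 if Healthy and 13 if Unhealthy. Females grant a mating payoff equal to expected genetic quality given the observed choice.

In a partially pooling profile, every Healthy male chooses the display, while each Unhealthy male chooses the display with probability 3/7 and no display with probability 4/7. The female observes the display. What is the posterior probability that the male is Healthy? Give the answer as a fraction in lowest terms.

P(the display) = (1/3)·1 + (2/3)·(3/7) = 13/21.
By Bayes' rule, P(Healthy | the display) = (1/3) / (13/21) = 7/13.

7/13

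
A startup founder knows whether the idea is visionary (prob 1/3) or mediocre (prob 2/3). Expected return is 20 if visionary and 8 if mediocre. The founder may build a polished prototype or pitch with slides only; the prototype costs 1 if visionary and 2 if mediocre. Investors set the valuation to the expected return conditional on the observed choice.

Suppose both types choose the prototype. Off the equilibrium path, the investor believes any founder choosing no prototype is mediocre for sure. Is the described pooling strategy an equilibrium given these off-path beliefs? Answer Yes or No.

On path, the investor holds the prior and pays 1/3·20 + 2/3·8 = 12. Off path (no prototype), believing mediocre, it pays 8.
visionary: the prototype nets 12 − 1 = 11; no prototype nets 8. visionary stays.
mediocre: the prototype nets 12 − 2 = 10; no prototype nets 8. mediocre stays.
No type deviates, so pooling is sustained.

Yes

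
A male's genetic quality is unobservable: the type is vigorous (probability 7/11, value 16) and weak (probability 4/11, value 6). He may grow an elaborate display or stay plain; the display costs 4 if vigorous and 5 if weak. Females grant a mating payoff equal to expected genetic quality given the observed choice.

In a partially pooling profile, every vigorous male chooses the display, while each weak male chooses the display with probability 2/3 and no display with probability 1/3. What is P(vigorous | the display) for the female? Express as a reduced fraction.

P(the display) = (7/11)·1 + (4/11)·(2/3) = 29/33.
By Bayes' rule, P(vigorous | the display) = (7/11) / (29/33) = 21/29.

21/29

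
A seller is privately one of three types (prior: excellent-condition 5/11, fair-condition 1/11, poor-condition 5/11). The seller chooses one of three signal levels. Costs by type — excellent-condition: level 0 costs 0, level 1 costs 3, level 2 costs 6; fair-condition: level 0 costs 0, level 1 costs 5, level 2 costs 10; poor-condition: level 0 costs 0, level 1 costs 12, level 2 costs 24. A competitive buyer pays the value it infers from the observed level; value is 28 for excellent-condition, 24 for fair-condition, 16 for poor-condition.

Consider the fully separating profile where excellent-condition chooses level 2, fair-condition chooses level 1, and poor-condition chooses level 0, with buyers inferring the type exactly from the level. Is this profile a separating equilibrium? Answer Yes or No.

Yes

Separating prices: level 2 → 28, level 1 → 24, level 0 → 16.
excellent-condition (assigned level 2): level 0: 16 − 0 = 16; level 1: 24 − 3 = 21; level 2: 28 − 6 = 22. excellent-condition stays.
fair-condition (assigned level 1): level 0: 16 − 0 = 16; level 1: 24 − 5 = 19; level 2: 28 − 10 = 18. fair-condition stays.
poor-condition (assigned level 0): level 0: 16 − 0 = 16; level 1: 24 − 12 = 12; level 2: 28 − 24 = 4. poor-condition stays.
Every type prefers its assigned level; separation holds.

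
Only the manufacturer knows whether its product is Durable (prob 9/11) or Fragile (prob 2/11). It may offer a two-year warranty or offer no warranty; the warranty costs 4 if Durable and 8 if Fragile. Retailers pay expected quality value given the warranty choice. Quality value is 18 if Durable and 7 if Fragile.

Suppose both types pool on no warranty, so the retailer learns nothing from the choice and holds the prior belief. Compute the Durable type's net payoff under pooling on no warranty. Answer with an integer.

16

Pooled price = 9/11·18 + 2/11·7 = 16.
Durable pays no cost for no warranty, so net payoff = 16.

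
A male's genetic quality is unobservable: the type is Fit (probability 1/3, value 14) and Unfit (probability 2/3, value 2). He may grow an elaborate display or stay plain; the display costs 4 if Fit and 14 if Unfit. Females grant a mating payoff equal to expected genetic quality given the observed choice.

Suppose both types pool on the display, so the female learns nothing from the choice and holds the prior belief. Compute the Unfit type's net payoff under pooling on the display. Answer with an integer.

Pooled mating payoff = 1/3·14 + 2/3·2 = 6.
Unfit pays cost 14 for the display, so net payoff = 6 − 14 = -8.

-8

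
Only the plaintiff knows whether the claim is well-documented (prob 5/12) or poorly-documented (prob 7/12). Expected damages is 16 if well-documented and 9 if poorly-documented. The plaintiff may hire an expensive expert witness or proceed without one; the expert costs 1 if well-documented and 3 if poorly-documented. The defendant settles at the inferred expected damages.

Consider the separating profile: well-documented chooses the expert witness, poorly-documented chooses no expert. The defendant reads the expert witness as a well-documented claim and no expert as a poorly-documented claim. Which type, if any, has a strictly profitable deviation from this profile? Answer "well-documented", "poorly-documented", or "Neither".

The expert witness pays 16; no expert pays 9.
well-documented: assigned the expert witness, nets 16 − 1 = 15; deviating to no expert nets 9.
poorly-documented: assigned no expert, nets 9; deviating to the expert witness nets 16 − 3 = 13.
The poorly-documented type gains 4 by deviating.

poorly-documented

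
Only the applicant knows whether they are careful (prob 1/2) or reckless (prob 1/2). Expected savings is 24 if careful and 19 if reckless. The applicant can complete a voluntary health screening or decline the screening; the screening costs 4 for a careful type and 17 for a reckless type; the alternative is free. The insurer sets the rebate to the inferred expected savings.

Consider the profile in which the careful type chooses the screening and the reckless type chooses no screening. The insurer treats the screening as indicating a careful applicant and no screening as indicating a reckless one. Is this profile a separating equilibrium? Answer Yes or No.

Yes

Under these beliefs, the screening earns rebate 24 and no screening earns rebate 19.
careful: the screening nets 24 − 4 = 20; no screening nets 19. careful prefers the screening.
reckless: the screening nets 24 − 17 = 7; no screening nets 19. reckless prefers no screening.
Neither type deviates, so the separating profile is an equilibrium.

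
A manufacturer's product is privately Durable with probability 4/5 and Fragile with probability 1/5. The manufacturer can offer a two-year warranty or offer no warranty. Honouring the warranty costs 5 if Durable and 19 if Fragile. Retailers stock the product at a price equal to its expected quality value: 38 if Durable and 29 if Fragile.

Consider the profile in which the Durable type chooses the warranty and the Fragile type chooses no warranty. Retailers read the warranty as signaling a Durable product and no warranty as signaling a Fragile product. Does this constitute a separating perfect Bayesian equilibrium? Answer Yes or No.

Under these beliefs, the warranty earns price 38 and no warranty earns price 29.
Durable: the warranty nets 38 − 5 = 33; no warranty nets 29. Durable prefers the warranty.
Fragile: the warranty nets 38 − 19 = 19; no warranty nets 29. Fragile prefers no warranty.
Neither type deviates, so the separating profile is an equilibrium.

Yes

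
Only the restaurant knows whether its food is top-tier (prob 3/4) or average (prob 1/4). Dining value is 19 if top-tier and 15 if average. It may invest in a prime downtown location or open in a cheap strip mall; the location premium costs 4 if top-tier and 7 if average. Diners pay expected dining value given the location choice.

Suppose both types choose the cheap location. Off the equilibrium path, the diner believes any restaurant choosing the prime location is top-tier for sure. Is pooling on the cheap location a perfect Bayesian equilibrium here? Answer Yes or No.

Yes

On path, the diner holds the prior and pays 3/4·19 + 1/4·15 = 18. Off path (the prime location), believing top-tier, it pays 19.
top-tier: the cheap location nets 18; the prime location nets 19 − 4 = 15. top-tier stays.
average: the cheap location nets 18; the prime location nets 19 − 7 = 12. average stays.
No type deviates, so pooling is sustained.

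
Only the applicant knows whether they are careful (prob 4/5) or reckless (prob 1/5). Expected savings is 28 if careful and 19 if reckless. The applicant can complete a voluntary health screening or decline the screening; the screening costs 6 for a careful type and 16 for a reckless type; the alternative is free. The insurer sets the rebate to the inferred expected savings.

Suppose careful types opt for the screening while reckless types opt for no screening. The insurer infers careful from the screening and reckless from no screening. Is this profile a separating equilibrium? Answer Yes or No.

Under these beliefs, the screening earns rebate 28 and no screening earns rebate 19.
careful: the screening nets 28 − 6 = 22; no screening nets 19. careful prefers the screening.
reckless: the screening nets 28 − 16 = 12; no screening nets 19. reckless prefers no screening.
Neither type deviates, so the separating profile is an equilibrium.

Yes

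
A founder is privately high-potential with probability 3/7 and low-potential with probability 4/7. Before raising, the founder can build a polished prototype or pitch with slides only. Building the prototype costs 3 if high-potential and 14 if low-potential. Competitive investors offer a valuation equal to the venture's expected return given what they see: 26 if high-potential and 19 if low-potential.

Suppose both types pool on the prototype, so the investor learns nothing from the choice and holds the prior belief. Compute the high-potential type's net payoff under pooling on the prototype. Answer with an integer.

Pooled valuation = 3/7·26 + 4/7·19 = 22.
high-potential pays cost 3 for the prototype, so net payoff = 22 − 3 = 19.

19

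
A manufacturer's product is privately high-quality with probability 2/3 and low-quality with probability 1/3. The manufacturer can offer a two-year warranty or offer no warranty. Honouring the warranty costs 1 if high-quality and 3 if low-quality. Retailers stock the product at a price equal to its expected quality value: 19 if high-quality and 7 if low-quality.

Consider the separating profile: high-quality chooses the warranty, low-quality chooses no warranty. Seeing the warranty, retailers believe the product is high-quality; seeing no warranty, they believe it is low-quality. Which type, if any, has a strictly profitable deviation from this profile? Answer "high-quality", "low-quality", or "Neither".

low-quality

The warranty pays 19; no warranty pays 7.
high-quality: assigned the warranty, nets 19 − 1 = 18; deviating to no warranty nets 7.
low-quality: assigned no warranty, nets 7; deviating to the warranty nets 19 − 3 = 16.
The low-quality type gains 9 by deviating.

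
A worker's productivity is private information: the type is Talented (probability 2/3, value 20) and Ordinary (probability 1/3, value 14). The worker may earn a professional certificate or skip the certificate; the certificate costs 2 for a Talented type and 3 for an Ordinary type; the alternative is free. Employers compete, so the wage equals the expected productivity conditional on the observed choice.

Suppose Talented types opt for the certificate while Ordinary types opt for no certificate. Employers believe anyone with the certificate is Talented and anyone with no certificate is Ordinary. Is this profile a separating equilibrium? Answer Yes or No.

No

Under these beliefs, the certificate earns wage 20 and no certificate earns wage 14.
Talented: the certificate nets 20 − 2 = 18; no certificate nets 14. Talented prefers the certificate.
Ordinary: the certificate nets 20 − 3 = 17; no certificate nets 14. Ordinary would deviate to the certificate.
Ordinary has a profitable deviation, so the profile is not an equilibrium.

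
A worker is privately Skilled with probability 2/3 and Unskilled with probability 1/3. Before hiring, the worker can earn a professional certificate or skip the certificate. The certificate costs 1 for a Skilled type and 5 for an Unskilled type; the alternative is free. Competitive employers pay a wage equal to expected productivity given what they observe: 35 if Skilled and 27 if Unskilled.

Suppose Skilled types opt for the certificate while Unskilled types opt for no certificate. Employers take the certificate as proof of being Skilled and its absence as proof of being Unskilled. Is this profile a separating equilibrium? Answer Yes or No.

Under these beliefs, the certificate earns wage 35 and no certificate earns wage 27.
Skilled: the certificate nets 35 − 1 = 34; no certificate nets 27. Skilled prefers the certificate.
Unskilled: the certificate nets 35 − 5 = 30; no certificate nets 27. Unskilled would deviate to the certificate.
Unskilled has a profitable deviation, so the profile is not an equilibrium.

No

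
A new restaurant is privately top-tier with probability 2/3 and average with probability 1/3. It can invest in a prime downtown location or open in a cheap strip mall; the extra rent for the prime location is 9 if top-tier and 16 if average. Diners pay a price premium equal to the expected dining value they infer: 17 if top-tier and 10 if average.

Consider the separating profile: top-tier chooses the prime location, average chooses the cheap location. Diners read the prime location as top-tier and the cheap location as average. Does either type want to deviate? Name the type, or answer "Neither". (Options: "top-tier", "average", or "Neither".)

top-tier

The prime location pays 17; the cheap location pays 10.
top-tier: assigned the prime location, nets 17 − 9 = 8; deviating to the cheap location nets 10.
average: assigned the cheap location, nets 10; deviating to the prime location nets 17 − 16 = 1.
The top-tier type gains 2 by deviating.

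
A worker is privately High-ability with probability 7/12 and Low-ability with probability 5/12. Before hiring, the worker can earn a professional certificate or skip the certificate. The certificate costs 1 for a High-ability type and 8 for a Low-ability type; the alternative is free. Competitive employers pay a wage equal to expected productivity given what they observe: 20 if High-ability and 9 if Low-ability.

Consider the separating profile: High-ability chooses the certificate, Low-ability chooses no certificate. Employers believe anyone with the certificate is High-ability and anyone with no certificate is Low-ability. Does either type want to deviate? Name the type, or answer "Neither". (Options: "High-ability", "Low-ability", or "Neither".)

The certificate pays 20; no certificate pays 9.
High-ability: assigned the certificate, nets 20 − 1 = 19; deviating to no certificate nets 9.
Low-ability: assigned no certificate, nets 9; deviating to the certificate nets 20 − 8 = 12.
The Low-ability type gains 3 by deviating.

Low-ability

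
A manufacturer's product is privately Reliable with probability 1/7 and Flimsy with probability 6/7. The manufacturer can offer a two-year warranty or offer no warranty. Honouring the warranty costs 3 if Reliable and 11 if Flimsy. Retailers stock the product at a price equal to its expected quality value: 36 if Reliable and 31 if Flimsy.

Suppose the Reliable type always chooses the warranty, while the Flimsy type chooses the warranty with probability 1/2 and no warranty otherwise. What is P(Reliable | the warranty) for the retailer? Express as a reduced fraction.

P(the warranty) = (1/7)·1 + (6/7)·(1/2) = 4/7.
By Bayes' rule, P(Reliable | the warranty) = (1/7) / (4/7) = 1/4.

1/4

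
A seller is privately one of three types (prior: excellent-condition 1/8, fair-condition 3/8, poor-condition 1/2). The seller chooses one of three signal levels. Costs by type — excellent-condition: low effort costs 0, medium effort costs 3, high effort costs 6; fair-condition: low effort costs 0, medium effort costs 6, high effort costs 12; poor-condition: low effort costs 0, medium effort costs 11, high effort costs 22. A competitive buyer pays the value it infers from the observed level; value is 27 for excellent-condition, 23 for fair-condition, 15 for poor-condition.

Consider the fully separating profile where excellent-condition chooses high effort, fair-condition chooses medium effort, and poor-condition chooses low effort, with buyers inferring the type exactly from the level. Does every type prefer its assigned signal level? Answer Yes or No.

Separating prices: high effort → 27, medium effort → 23, low effort → 15.
excellent-condition (assigned high effort): low effort: 15 − 0 = 15; medium effort: 23 − 3 = 20; high effort: 27 − 6 = 21. excellent-condition stays.
fair-condition (assigned medium effort): low effort: 15 − 0 = 15; medium effort: 23 − 6 = 17; high effort: 27 − 12 = 15. fair-condition stays.
poor-condition (assigned low effort): low effort: 15 − 0 = 15; medium effort: 23 − 11 = 12; high effort: 27 − 22 = 5. poor-condition stays.
Every type prefers its assigned level; separation holds.

Yes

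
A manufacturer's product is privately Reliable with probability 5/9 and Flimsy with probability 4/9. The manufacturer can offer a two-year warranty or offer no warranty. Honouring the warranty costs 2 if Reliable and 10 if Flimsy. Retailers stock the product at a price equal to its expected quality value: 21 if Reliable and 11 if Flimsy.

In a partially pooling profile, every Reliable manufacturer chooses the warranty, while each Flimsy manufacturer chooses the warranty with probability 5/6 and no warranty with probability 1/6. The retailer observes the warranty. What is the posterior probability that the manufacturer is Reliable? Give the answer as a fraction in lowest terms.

3/5

P(the warranty) = (5/9)·1 + (4/9)·(5/6) = 25/27.
By Bayes' rule, P(Reliable | the warranty) = (5/9) / (25/27) = 3/5.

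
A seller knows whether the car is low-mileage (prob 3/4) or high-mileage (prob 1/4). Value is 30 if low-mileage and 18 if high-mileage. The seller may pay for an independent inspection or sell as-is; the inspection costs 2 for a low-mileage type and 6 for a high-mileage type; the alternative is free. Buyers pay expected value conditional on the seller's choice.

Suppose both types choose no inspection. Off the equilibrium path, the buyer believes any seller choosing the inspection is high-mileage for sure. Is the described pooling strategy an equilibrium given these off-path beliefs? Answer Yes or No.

Yes

On path, the buyer holds the prior and pays 3/4·30 + 1/4·18 = 27. Off path (the inspection), believing high-mileage, it pays 18.
low-mileage: no inspection nets 27; the inspection nets 18 − 2 = 16. low-mileage stays.
high-mileage: no inspection nets 27; the inspection nets 18 − 6 = 12. high-mileage stays.
No type deviates, so pooling is sustained.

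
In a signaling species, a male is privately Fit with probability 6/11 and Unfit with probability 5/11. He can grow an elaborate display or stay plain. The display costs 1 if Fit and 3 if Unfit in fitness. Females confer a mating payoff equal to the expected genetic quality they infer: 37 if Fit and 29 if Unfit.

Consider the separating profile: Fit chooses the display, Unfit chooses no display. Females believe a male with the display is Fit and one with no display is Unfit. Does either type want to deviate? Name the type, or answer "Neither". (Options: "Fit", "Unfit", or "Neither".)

Unfit

The display pays 37; no display pays 29.
Fit: assigned the display, nets 37 − 1 = 36; deviating to no display nets 29.
Unfit: assigned no display, nets 29; deviating to the display nets 37 − 3 = 34.
The Unfit type gains 5 by deviating.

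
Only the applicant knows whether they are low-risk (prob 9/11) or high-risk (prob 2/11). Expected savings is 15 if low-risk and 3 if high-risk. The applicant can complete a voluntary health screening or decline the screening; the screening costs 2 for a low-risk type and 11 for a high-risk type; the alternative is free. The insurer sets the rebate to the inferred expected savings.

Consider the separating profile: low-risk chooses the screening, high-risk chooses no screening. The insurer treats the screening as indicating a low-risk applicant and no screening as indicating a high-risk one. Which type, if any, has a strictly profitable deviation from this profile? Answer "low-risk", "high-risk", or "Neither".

The screening pays 15; no screening pays 3.
low-risk: assigned the screening, nets 15 − 2 = 13; deviating to no screening nets 3.
high-risk: assigned no screening, nets 3; deviating to the screening nets 15 − 11 = 4.
The high-risk type gains 1 by deviating.

high-risk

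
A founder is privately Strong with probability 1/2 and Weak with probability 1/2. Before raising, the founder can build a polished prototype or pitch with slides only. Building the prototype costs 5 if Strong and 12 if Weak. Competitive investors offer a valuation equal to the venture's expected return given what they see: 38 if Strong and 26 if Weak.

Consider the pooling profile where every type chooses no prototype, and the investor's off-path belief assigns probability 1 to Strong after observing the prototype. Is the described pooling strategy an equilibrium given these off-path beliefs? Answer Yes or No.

No

On path, the investor holds the prior and pays 1/2·38 + 1/2·26 = 32. Off path (the prototype), believing Strong, it pays 38.
Strong: no prototype nets 32; the prototype nets 38 − 5 = 33. Strong would deviate.
Weak: no prototype nets 32; the prototype nets 38 − 12 = 26. Weak stays.
A type deviates, so pooling fails.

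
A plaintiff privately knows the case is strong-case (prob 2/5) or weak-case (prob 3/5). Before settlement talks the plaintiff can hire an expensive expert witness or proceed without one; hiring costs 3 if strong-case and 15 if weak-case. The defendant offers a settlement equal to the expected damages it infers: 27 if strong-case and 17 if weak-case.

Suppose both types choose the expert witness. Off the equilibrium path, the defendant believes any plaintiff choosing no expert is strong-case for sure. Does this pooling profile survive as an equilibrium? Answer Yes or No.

On path, the defendant holds the prior and pays 2/5·27 + 3/5·17 = 21. Off path (no expert), believing strong-case, it pays 27.
strong-case: the expert witness nets 21 − 3 = 18; no expert nets 27. strong-case would deviate.
weak-case: the expert witness nets 21 − 15 = 6; no expert nets 27. weak-case would deviate.
A type deviates, so pooling fails.

No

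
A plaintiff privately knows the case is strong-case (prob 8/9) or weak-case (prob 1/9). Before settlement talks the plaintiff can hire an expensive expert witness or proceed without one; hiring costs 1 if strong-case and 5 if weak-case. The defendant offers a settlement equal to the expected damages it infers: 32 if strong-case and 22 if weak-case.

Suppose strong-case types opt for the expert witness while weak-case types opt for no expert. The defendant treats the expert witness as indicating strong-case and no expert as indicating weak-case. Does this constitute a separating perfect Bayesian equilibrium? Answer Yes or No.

Under these beliefs, the expert witness earns settlement 32 and no expert earns settlement 22.
strong-case: the expert witness nets 32 − 1 = 31; no expert nets 22. strong-case prefers the expert witness.
weak-case: the expert witness nets 32 − 5 = 27; no expert nets 22. weak-case would deviate to the expert witness.
weak-case has a profitable deviation, so the profile is not an equilibrium.

No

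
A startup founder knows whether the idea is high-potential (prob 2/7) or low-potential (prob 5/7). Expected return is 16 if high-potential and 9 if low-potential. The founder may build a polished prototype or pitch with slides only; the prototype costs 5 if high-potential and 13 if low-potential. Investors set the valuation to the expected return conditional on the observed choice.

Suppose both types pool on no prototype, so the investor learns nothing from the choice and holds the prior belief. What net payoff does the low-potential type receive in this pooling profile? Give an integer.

11

Pooled valuation = 2/7·16 + 5/7·9 = 11.
low-potential pays no cost for no prototype, so net payoff = 11.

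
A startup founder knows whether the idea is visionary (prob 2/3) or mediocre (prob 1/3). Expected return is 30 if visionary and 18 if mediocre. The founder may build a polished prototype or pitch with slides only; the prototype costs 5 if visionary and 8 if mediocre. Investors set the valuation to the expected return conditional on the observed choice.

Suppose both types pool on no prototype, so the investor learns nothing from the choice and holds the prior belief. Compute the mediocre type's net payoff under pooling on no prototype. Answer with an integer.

26

Pooled valuation = 2/3·30 + 1/3·18 = 26.
mediocre pays no cost for no prototype, so net payoff = 26.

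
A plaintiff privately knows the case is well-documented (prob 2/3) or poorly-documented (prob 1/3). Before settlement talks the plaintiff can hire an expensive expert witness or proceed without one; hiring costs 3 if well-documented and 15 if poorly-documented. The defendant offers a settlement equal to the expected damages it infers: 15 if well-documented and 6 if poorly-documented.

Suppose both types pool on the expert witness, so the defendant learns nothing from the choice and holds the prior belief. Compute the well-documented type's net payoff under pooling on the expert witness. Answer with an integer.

Pooled settlement = 2/3·15 + 1/3·6 = 12.
well-documented pays cost 3 for the expert witness, so net payoff = 12 − 3 = 9.

9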